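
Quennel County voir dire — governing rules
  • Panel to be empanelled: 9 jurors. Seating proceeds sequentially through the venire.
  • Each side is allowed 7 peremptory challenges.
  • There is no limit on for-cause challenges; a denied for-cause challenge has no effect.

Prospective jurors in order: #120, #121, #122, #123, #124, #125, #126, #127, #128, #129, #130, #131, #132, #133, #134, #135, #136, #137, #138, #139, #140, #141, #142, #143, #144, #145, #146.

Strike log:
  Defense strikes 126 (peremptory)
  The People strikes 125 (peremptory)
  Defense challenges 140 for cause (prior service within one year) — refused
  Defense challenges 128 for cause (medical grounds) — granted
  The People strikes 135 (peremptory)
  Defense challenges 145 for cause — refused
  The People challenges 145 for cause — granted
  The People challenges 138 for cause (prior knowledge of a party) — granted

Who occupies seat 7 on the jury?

Removed: #125, #126, #128, #135, #138, #145. (#140 stays — for-cause denied.)
Seating in order: seats 1–9 → #120, #121, #122, #123, #124, #127, #129, #130, #131.
So seat 7 is #129.

129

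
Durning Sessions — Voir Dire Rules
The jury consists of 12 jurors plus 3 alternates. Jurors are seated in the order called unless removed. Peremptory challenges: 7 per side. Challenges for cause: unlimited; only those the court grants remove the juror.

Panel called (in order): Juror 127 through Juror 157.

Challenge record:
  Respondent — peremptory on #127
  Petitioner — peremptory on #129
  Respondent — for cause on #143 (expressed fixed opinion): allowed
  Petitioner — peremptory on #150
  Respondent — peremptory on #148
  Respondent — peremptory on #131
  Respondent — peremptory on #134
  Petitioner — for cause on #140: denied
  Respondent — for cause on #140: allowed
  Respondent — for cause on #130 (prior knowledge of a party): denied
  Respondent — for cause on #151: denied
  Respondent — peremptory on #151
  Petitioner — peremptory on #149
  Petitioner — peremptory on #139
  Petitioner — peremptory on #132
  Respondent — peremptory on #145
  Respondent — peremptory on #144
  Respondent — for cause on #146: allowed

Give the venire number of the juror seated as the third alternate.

156

Removed: #127, #129, #131, #132, #134, #139, #140, #143, #144, #145, #146, #148, #149, #150, #151. (#130 stays — for-cause denied.)
Filling seats in venire order through position 15: #128, #130, #133, #135, #136, #137, #138, #141, #142, #147, #152, #153, #154, #155, #156.
So alternate 3 is #156.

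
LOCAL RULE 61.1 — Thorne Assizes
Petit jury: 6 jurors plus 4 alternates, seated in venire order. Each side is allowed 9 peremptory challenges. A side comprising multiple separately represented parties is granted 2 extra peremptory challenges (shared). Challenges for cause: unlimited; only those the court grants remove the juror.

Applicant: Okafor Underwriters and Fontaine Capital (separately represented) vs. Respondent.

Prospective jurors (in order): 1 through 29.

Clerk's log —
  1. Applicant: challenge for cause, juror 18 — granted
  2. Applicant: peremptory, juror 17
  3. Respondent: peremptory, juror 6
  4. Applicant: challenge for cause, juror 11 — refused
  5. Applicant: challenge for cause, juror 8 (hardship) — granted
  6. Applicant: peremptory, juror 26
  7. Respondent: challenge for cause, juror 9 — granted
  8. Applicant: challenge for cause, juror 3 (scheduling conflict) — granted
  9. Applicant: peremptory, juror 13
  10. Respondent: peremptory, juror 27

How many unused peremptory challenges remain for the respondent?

Respondent allotment: 9.
Respondent peremptories used: #6, #27 — 2 (the for-cause on #9 doesn't count).
Remaining: 9 − 2 = 7.

7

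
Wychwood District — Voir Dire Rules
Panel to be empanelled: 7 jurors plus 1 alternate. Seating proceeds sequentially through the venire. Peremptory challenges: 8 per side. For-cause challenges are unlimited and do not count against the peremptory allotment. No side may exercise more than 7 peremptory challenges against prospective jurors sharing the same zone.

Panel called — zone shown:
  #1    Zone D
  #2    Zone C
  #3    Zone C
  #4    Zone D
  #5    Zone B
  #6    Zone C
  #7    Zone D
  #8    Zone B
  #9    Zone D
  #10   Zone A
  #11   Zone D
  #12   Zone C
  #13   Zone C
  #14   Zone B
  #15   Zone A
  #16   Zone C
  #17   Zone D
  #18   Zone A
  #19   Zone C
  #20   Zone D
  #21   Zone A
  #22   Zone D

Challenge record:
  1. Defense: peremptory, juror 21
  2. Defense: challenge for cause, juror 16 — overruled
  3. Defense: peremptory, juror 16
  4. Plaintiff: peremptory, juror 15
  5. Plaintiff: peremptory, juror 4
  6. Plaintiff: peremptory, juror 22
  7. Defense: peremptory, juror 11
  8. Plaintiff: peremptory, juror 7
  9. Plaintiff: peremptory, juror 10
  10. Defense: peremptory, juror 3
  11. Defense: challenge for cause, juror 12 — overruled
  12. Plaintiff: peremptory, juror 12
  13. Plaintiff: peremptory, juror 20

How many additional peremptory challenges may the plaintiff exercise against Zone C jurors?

Plaintiff peremptories so far: #15, #4, #22, #7, #10, #12, #20 — 7 of 8 used, 1 left overall.
Against Zone C: #12 — 1 used; per-zone cap 7 leaves 6.
Binding limit: min(1, 6) = 1.

1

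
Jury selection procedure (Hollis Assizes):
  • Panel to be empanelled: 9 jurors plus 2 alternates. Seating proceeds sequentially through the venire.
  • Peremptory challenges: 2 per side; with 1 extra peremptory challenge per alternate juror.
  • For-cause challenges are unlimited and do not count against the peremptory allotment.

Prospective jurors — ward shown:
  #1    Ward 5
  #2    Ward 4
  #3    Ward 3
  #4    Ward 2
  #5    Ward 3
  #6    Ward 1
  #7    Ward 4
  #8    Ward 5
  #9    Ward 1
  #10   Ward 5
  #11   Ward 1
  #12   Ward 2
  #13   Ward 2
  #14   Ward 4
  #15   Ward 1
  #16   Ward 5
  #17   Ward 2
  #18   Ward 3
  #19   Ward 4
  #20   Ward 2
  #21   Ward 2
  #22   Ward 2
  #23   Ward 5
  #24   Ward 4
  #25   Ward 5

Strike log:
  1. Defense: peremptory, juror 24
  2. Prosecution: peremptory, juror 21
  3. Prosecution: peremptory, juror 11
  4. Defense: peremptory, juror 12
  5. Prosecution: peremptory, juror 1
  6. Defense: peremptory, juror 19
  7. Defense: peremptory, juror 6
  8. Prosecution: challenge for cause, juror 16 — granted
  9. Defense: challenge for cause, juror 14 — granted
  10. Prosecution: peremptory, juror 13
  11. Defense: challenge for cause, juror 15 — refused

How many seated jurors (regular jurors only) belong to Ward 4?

Removed: #1, #6, #11, #12, #13, #14, #16, #19, #21, #24.
Seated jurors 1–9: #2, #3, #4, #5, #7, #8, #9, #10, #15 (alternates #17, #18 not counted).
Of those, in Ward 4: #2, #7 → 2.

2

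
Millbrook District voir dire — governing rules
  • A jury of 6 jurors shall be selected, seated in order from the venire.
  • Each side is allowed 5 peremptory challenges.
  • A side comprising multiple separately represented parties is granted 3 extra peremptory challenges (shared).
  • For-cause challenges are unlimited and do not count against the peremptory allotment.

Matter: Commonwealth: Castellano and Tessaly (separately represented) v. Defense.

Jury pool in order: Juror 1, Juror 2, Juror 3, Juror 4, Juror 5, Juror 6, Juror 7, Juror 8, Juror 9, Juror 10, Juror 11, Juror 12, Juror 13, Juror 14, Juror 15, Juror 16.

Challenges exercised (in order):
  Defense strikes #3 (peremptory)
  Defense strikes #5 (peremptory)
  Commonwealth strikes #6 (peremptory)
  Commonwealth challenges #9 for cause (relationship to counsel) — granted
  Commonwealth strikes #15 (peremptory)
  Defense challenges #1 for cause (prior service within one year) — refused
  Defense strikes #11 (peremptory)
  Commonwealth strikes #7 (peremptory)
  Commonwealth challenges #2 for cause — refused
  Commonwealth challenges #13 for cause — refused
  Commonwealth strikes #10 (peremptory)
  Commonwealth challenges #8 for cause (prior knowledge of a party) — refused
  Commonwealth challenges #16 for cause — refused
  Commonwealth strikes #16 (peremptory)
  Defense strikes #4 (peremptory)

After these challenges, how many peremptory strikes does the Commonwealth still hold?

Commonwealth allotment: 5 base + 3 multi-party = 8.
Commonwealth peremptories used: #6, #15, #7, #10, #16 — 5 (for-cause on #9, #2, #13, #8, #16 don't count).
Remaining: 8 − 5 = 3.

3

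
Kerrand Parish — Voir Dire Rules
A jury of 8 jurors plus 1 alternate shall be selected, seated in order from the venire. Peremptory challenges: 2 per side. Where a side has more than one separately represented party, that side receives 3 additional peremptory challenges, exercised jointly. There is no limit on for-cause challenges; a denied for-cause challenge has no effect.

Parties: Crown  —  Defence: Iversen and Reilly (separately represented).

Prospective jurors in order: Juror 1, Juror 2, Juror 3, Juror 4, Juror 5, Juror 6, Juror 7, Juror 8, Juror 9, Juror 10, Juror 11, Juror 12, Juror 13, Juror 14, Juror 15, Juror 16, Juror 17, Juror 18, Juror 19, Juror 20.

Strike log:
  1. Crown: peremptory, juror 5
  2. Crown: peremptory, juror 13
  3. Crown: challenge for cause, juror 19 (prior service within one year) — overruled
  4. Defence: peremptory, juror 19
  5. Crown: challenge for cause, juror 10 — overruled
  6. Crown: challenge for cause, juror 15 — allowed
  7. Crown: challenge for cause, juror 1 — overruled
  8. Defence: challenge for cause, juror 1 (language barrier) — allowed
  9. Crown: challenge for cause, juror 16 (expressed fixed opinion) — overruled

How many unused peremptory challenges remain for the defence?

4

Defence allotment: 2 base + 3 multi-party = 5.
Defence peremptories used: #19 — 1 (the for-cause on #1 doesn't count).
Remaining: 5 − 1 = 4.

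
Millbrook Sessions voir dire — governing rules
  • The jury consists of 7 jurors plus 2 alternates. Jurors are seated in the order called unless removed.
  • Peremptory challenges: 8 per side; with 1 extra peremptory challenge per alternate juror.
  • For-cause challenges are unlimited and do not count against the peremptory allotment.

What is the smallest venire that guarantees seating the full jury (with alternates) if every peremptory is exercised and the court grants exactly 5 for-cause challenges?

Seats to fill: 7 + 2 alternates = 9.
Peremptories: 8 + 1×2 = 10 per side × 2 sides = 20.
For-cause removals: 5.
Minimum venire: 9 + 20 + 5 = 34.

34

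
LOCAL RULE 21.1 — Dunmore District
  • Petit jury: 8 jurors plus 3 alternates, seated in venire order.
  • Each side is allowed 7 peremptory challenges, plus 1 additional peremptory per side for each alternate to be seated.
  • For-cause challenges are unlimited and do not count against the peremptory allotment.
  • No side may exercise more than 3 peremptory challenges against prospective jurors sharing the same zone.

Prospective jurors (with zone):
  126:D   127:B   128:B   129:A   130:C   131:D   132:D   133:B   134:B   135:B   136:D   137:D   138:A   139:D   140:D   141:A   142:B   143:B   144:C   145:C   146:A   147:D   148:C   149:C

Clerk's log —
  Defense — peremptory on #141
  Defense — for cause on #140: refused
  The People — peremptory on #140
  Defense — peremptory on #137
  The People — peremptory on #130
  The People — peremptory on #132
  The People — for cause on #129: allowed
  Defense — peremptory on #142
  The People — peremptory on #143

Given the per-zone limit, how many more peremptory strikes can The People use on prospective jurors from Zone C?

The People peremptories so far: #140, #130, #132, #143 — 4 of 10 used, 6 left overall.
Against Zone C: #130 — 1 used; per-zone cap 3 leaves 2.
Binding limit: min(6, 2) = 2.

2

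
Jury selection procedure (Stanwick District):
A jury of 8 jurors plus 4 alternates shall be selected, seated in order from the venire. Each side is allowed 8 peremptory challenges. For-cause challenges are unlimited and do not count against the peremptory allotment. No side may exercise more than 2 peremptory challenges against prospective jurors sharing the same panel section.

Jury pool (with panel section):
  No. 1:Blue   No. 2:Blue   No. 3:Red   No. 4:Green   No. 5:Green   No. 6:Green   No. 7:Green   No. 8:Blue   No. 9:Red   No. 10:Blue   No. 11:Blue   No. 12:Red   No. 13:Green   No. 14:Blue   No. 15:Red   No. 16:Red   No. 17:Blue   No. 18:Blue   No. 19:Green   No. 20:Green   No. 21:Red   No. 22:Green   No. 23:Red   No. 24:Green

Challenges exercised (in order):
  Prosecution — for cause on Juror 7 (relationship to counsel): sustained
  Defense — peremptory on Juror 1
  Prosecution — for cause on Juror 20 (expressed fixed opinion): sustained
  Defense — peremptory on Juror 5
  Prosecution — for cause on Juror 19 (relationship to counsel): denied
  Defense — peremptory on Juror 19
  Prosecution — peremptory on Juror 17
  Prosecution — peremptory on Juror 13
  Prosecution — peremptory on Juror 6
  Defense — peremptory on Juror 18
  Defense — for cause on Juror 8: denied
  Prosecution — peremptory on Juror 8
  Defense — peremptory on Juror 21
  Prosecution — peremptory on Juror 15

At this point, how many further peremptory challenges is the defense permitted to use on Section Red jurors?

Defense peremptories so far: #1, #5, #19, #18, #21 — 5 of 8 used, 3 left overall.
Against Section Red: #21 — 1 used; per-section cap 2 leaves 1.
Binding limit: min(3, 1) = 1.

1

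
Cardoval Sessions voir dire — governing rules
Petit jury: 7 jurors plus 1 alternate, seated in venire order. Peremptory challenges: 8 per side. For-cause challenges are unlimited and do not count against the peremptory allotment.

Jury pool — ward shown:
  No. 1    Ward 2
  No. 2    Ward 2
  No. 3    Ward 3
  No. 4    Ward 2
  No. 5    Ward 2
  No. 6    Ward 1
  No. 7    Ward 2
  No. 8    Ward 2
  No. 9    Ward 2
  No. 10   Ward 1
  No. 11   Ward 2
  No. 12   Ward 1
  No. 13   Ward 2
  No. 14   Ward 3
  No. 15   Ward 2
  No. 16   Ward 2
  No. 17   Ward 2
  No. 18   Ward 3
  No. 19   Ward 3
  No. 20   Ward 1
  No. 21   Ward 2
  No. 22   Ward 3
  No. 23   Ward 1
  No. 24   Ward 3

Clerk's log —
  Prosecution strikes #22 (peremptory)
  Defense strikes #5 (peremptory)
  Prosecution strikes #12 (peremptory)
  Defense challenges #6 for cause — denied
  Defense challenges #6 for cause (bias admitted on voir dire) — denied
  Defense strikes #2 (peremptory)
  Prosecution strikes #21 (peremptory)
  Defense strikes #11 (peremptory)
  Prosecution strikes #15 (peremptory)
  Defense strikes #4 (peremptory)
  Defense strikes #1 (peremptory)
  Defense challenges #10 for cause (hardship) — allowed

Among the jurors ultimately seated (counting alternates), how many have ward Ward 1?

1

Removed: #1, #2, #4, #5, #10, #11, #12, #15, #21, #22.
Seated (8 incl. alternates): #3, #6, #7, #8, #9, #13, #14, #16.
Of those, in Ward 1: #6 → 1.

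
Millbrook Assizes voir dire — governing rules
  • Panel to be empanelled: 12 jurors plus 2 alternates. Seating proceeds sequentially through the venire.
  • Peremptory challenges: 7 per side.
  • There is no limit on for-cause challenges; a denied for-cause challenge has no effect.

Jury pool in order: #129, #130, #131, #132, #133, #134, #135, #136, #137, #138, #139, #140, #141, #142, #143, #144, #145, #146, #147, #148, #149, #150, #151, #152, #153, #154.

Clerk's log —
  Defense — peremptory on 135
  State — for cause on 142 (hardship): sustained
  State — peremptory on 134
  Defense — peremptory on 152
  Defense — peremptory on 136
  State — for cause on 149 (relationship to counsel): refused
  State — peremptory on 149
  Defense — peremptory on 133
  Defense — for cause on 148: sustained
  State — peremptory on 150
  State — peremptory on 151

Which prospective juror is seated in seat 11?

144

Removed: #133, #134, #135, #136, #142, #148, #149, #150, #151, #152.
Filling seats in venire order through position 11: #129, #130, #131, #132, #137, #138, #139, #140, #141, #143, #144.
So seat 11 is #144.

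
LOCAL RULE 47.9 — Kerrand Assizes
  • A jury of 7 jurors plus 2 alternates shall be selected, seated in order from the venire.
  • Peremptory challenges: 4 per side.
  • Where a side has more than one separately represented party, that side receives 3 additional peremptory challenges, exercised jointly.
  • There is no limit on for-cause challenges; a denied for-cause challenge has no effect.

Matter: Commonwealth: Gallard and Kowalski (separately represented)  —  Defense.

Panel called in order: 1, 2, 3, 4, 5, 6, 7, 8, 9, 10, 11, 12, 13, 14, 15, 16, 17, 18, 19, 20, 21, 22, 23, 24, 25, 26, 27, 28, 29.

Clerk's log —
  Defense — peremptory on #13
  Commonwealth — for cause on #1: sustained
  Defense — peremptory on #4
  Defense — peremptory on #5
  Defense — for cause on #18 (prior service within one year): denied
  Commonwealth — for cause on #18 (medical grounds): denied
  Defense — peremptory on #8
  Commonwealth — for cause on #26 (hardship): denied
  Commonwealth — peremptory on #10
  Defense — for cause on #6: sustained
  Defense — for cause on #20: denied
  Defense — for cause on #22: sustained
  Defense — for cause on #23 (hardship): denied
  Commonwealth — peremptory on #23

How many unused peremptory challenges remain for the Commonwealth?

5

Commonwealth allotment: 4 base + 3 multi-party = 7.
Commonwealth peremptories used: #10, #23 — 2 (for-cause on #1, #18, #26 don't count).
Remaining: 7 − 2 = 5.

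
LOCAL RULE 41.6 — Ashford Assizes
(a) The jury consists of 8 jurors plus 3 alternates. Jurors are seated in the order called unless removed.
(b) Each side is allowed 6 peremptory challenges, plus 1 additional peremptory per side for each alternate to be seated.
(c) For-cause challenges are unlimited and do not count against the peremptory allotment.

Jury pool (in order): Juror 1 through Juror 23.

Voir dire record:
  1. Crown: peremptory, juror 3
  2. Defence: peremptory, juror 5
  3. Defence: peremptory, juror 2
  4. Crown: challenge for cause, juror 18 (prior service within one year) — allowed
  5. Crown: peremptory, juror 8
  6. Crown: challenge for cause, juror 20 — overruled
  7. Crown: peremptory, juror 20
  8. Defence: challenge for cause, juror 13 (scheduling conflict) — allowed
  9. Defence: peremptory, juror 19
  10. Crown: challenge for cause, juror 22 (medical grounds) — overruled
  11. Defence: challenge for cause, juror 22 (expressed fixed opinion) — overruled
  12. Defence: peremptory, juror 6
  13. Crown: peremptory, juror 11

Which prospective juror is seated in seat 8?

15

Removed: #2, #3, #5, #6, #8, #11, #13, #18, #19, #20. (#22 stays — for-cause denied.)
Filling seats in venire order through position 8: #1, #4, #7, #9, #10, #12, #14, #15.
So seat 8 is #15.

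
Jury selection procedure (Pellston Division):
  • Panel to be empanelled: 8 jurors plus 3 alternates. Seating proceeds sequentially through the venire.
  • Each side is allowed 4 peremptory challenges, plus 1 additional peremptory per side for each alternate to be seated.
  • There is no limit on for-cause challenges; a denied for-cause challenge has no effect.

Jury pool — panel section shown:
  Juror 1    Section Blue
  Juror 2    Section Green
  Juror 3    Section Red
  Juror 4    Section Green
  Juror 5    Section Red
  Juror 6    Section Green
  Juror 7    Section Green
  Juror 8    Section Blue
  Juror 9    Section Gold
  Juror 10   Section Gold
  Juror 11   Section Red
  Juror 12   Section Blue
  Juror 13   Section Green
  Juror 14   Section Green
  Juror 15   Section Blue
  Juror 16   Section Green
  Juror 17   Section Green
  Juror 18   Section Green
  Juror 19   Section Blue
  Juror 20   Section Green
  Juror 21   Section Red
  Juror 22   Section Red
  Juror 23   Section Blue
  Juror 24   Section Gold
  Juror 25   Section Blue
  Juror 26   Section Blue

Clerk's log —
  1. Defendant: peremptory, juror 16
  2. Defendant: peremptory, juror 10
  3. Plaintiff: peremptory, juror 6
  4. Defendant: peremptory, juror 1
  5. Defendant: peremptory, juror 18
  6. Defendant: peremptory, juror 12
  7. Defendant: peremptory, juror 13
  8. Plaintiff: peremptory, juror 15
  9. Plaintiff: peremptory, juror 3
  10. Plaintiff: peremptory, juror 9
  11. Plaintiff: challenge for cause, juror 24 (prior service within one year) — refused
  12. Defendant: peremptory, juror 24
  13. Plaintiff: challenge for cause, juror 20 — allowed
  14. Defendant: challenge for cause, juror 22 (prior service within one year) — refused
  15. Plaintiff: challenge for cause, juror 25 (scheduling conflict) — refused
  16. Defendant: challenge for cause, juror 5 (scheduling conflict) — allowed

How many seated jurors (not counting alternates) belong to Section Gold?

Removed: #1, #3, #5, #6, #9, #10, #12, #13, #15, #16, #18, #20, #24.
Seated jurors 1–8: #2, #4, #7, #8, #11, #14, #17, #19 (alternates #21, #22, #23 not counted).
None of those are in Section Gold → 0.

0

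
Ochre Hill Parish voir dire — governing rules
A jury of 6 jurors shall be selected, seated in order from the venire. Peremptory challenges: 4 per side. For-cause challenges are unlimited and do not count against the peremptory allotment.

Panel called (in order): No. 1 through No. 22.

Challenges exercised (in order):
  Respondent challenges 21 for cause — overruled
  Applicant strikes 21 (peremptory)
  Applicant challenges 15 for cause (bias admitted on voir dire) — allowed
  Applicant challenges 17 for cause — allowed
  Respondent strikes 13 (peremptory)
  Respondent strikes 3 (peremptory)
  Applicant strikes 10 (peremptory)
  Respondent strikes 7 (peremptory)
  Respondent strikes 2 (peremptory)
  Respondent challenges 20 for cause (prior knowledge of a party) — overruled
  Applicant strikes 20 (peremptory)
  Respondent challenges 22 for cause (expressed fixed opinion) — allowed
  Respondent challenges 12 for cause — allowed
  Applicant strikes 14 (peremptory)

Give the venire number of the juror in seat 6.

9

Removed: #2, #3, #7, #10, #12, #13, #14, #15, #17, #20, #21, #22.
Seating in order: seats 1–6 → #1, #4, #5, #6, #8, #9.
So seat 6 is #9.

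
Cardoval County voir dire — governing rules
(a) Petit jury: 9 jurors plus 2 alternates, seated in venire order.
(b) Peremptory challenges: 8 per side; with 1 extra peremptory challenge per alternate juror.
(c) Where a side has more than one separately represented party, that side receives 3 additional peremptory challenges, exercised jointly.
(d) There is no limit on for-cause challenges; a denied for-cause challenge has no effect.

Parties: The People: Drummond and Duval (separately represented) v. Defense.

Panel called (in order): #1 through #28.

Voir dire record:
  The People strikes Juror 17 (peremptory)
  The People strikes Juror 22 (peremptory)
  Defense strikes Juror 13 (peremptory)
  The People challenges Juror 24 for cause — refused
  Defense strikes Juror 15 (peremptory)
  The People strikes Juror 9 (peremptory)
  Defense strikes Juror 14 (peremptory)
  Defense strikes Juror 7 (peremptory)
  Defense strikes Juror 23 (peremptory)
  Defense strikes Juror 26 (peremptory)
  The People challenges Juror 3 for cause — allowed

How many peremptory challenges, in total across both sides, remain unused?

The People allotment: 8 base + 1 × 2 alternates + 3 multi-party = 13. Defense allotment: 8 base + 1 × 2 alternates = 10.
The People peremptories used: #17, #22, #9 — 3 (for-cause on #24, #3 don't count).
Defense peremptories used: #13, #15, #14, #7, #23, #26 — 6.
Remaining: (13 − 3) + (10 − 6) = 14.

14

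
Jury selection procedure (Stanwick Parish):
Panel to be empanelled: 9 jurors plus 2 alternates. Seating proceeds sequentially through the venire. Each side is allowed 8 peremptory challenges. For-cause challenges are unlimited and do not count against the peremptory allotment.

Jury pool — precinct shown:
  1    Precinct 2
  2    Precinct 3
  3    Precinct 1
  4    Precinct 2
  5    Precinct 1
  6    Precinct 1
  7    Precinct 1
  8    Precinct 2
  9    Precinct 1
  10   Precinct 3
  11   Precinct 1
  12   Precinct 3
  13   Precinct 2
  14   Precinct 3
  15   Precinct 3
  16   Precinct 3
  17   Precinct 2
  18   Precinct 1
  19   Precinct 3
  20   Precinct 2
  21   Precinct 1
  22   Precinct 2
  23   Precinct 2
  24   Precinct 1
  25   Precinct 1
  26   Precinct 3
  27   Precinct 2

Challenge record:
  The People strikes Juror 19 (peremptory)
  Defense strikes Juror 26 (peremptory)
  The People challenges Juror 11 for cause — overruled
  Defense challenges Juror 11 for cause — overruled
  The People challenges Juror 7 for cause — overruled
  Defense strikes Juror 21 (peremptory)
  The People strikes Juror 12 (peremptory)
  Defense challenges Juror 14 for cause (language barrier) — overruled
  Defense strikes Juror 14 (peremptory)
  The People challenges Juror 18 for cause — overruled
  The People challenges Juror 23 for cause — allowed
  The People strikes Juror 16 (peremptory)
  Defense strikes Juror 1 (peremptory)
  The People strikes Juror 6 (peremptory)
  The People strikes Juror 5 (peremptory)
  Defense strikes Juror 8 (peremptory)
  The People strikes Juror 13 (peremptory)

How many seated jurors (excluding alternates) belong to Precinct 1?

4

Removed: #1, #5, #6, #8, #12, #13, #14, #16, #19, #21, #23, #26.
Seated jurors 1–9: #2, #3, #4, #7, #9, #10, #11, #15, #17 (alternates #18, #20 not counted).
Of those, in Precinct 1: #3, #7, #9, #11 → 4.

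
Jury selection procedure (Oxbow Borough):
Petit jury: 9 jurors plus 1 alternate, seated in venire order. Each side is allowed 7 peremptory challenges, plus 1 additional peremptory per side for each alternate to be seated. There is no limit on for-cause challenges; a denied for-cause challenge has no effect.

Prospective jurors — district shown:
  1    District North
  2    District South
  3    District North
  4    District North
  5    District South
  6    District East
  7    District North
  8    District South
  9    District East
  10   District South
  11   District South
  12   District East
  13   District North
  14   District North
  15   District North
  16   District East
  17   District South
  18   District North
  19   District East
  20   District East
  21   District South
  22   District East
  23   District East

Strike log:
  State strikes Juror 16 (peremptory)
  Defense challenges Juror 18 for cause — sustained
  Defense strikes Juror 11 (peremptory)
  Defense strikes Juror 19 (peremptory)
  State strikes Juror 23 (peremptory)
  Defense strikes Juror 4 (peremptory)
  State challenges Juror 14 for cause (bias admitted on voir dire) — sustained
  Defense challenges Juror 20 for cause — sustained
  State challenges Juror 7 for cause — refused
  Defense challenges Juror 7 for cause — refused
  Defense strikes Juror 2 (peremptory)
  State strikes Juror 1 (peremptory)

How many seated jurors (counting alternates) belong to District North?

4

Removed: #1, #2, #4, #11, #14, #16, #18, #19, #20, #23.
Seated (10 incl. alternates): #3, #5, #6, #7, #8, #9, #10, #12, #13, #15.
Of those, in District North: #3, #7, #13, #15 → 4.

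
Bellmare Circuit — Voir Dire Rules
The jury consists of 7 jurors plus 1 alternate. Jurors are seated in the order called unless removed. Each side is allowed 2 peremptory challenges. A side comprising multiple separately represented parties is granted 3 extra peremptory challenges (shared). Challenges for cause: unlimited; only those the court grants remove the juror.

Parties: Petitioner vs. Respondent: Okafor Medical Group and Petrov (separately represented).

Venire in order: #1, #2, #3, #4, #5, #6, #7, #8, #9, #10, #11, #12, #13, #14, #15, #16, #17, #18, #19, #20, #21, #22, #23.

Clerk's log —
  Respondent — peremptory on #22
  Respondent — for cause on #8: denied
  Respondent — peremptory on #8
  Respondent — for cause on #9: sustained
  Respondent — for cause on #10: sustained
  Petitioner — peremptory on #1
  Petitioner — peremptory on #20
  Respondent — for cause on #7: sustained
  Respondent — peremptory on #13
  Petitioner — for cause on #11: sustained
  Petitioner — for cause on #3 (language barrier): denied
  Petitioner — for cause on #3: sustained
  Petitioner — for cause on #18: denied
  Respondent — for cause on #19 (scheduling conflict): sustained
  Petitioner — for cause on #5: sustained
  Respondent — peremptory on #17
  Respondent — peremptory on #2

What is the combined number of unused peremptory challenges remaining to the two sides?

0

Petitioner allotment: 2. Respondent allotment: 2 base + 3 multi-party = 5.
Petitioner peremptories used: #1, #20 — 2 (for-cause on #11, #3, #3, #18, #5 don't count).
Respondent peremptories used: #22, #8, #13, #17, #2 — 5 (for-cause on #8, #9, #10, #7, #19 don't count).
Remaining: (2 − 2) + (5 − 5) = 0.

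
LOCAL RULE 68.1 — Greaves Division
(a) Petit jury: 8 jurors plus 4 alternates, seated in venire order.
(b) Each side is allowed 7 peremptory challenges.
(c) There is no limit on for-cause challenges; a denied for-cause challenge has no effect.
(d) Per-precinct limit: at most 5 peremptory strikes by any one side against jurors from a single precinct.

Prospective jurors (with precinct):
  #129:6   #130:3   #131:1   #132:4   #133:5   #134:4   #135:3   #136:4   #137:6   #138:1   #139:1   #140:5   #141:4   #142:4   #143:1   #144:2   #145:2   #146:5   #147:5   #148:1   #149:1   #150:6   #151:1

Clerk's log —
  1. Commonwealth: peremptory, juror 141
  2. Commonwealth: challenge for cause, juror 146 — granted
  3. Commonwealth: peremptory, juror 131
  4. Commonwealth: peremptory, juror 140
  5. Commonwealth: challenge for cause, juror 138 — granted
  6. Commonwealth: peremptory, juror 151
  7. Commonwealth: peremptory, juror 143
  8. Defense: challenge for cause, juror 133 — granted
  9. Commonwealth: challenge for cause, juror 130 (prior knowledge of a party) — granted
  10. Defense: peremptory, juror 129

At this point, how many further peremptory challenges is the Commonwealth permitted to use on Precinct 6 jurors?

2

Commonwealth peremptories so far: #141, #131, #140, #151, #143 — 5 of 7 used, 2 left overall.
Against Precinct 6: none yet — per-precinct cap 5 leaves 5.
Binding limit: min(2, 5) = 2.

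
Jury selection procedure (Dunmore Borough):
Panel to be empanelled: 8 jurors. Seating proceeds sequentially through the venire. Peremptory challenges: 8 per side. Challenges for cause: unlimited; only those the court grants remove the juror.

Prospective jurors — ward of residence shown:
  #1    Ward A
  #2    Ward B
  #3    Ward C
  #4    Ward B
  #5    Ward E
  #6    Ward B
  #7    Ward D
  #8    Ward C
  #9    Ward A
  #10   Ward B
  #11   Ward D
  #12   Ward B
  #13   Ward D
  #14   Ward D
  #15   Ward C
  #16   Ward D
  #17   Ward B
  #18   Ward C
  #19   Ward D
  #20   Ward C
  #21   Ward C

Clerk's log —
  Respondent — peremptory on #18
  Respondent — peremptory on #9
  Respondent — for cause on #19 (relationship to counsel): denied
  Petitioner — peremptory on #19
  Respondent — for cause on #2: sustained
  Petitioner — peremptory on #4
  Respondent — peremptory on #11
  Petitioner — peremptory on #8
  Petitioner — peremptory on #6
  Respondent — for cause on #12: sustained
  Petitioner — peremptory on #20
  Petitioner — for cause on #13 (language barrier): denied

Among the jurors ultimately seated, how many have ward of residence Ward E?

Removed: #2, #4, #6, #8, #9, #11, #12, #18, #19, #20.
Seated jurors 1–8: #1, #3, #5, #7, #10, #13, #14, #15.
Of those, in Ward E: #5 → 1.

1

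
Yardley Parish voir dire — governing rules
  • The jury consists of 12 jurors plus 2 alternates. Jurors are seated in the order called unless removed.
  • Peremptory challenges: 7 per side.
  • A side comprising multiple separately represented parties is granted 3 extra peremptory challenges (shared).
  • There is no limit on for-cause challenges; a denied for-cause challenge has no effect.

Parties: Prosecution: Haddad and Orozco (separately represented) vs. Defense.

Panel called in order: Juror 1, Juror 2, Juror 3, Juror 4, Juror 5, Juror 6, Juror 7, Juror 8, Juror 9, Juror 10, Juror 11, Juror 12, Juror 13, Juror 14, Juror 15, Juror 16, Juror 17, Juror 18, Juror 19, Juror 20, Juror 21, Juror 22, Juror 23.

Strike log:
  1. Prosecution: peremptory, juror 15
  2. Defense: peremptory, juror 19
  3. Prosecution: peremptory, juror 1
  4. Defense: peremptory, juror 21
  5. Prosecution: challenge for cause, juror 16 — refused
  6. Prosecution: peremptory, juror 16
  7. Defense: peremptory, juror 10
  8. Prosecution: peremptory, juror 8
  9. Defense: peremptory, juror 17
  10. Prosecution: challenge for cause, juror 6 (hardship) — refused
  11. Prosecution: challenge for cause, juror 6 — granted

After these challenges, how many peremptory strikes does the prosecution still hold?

Prosecution allotment: 7 base + 3 multi-party = 10.
Prosecution peremptories used: #15, #1, #16, #8 — 4 (for-cause on #16, #6, #6 don't count).
Remaining: 10 − 4 = 6.

6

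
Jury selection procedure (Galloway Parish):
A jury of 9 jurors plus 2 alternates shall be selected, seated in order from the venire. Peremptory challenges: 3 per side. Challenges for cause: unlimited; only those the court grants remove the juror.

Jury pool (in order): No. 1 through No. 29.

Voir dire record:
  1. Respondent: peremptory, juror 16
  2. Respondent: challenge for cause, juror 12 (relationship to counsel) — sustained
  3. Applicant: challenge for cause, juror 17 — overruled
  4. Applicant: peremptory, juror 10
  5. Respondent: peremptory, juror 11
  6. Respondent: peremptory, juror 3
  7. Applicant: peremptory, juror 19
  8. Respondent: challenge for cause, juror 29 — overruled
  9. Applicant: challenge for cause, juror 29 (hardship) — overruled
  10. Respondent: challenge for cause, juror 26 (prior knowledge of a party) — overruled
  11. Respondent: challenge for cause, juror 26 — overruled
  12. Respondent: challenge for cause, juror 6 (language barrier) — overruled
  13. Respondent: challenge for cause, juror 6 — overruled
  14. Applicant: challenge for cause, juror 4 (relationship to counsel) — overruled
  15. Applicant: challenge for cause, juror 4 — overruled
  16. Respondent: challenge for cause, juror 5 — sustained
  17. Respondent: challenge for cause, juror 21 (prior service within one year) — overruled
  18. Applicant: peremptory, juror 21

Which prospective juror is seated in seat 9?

Removed: #3, #5, #10, #11, #12, #16, #19, #21. (#4, #6, #17, #26, #29 stay — for-cause denied.)
Seating in order: seats 1–9 → #1, #2, #4, #6, #7, #8, #9, #13, #14; alternates → #15, #17.
So seat 9 is #14.

14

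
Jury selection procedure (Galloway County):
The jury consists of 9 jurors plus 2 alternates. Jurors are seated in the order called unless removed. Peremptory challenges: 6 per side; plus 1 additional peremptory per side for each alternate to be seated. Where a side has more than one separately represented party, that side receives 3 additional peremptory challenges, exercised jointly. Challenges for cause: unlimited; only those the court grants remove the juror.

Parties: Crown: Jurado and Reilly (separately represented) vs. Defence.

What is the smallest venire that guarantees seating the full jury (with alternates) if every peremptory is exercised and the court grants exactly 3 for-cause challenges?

Seats to fill: 9 + 2 alternates = 11.
Peremptories — Crown: 6 + 1×2 + 3 = 11; Defence: 6 + 1×2 = 8; total 19.
For-cause removals: 3.
Minimum venire: 11 + 19 + 3 = 33.

33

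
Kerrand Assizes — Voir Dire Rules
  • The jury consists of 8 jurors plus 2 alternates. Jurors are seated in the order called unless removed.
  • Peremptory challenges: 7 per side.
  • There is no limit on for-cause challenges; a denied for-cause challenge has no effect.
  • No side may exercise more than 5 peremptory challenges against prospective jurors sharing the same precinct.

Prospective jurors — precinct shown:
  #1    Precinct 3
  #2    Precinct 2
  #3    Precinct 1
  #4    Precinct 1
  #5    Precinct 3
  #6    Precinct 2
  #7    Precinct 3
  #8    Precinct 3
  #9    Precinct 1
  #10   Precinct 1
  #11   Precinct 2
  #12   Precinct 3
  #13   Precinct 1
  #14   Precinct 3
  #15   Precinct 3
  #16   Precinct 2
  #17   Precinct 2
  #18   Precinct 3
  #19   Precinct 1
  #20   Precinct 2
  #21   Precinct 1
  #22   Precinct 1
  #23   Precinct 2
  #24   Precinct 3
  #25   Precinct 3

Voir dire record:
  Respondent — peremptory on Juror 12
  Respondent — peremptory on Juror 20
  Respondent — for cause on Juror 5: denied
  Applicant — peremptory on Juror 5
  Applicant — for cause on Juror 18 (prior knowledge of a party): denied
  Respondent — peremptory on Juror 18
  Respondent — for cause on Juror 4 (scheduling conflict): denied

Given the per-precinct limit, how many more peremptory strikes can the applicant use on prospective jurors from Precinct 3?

Applicant peremptories so far: #5 — 1 of 7 used, 6 left overall.
Against Precinct 3: #5 — 1 used; per-precinct cap 5 leaves 4.
Binding limit: min(6, 4) = 4.

4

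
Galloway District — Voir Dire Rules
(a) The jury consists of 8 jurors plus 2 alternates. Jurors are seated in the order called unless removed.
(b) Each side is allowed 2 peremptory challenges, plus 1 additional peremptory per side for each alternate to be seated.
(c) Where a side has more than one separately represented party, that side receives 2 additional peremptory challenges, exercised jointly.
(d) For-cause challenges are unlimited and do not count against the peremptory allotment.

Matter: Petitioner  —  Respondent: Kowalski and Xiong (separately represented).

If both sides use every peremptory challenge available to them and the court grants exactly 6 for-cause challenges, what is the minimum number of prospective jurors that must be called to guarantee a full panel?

26

Seats to fill: 8 + 2 alternates = 10.
Peremptories — Petitioner: 2 + 1×2 = 4; Respondent: 2 + 1×2 + 2 = 6; total 10.
For-cause removals: 6.
Minimum venire: 10 + 10 + 6 = 26.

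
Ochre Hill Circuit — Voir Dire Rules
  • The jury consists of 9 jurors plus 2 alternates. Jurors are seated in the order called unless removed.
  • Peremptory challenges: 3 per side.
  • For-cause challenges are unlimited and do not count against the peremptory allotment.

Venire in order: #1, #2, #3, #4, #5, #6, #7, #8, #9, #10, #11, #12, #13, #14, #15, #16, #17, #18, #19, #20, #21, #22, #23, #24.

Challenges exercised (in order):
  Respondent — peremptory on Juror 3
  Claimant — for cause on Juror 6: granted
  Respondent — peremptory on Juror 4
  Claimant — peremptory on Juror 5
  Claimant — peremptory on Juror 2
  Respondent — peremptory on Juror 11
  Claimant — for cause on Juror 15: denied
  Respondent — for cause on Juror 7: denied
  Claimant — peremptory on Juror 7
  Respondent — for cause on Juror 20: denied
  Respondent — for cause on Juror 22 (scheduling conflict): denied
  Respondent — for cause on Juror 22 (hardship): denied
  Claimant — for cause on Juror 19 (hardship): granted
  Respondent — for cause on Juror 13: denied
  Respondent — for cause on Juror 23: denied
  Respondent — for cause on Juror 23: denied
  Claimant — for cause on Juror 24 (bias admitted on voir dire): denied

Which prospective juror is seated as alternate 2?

18

Removed: #2, #3, #4, #5, #6, #7, #11, #19. (#13, #15, #20, #22, #23, #24 stay — for-cause denied.)
Seating in order: seats 1–9 → #1, #8, #9, #10, #12, #13, #14, #15, #16; alternates → #17, #18.
So alternate 2 is #18.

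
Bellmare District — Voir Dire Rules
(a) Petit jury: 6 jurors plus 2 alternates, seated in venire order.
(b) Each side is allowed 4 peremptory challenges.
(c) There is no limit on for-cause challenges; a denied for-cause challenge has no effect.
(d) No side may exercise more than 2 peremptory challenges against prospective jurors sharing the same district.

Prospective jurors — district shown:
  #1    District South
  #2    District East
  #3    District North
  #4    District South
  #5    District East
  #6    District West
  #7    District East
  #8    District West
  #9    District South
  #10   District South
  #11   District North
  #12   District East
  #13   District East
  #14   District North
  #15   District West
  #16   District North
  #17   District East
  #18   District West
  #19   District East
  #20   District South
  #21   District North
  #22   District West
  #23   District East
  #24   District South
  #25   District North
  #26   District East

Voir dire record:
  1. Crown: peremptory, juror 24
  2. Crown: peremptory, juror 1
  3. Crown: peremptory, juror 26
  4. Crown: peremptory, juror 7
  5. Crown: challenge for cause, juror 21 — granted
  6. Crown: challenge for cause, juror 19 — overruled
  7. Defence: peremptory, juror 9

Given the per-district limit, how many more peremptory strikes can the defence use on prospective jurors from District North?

2

Defence peremptories so far: #9 — 1 of 4 used, 3 left overall.
Against District North: none yet — per-district cap 2 leaves 2.
Binding limit: min(3, 2) = 2.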